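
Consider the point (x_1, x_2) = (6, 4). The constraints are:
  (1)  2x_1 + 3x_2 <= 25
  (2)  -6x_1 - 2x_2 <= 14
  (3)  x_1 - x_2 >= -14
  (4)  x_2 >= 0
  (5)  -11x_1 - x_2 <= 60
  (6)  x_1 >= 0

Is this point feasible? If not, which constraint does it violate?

(1): 24 ≤ 25 ✓
(2): -44 ≤ 14 ✓
(3): 2 ≥ -14 ✓
(4): 4 ≥ 0 ✓
(5): -70 ≤ 60 ✓
(6): 6 ≥ 0 ✓

feasible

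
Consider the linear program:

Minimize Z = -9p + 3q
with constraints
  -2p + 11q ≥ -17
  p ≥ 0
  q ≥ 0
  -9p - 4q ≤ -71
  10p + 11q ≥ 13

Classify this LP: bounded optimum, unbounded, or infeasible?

From the feasible point (17/2, 0), moving in the direction (11, 2) keeps every constraint satisfied while Z decreases without bound.

unbounded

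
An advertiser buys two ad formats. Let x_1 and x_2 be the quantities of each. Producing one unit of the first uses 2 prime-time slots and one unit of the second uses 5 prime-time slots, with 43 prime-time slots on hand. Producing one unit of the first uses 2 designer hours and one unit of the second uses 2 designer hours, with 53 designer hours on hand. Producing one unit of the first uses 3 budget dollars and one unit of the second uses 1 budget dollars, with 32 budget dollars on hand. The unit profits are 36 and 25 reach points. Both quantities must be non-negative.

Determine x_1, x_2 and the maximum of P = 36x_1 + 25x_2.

x_1 = 9, x_2 = 5, maximum P = 449

Vertices and P = 36x_1 + 25x_2:
  (0, 0) → P = 0
  (0, 43/5) → P = 215
  (32/3, 0) → P = 384
  (9, 5) → P = 449

The optimum lies where 2x_1 + 5x_2 = 43 and 3x_1 + x_2 = 32.
Solving simultaneously gives x_1 = 9, x_2 = 5.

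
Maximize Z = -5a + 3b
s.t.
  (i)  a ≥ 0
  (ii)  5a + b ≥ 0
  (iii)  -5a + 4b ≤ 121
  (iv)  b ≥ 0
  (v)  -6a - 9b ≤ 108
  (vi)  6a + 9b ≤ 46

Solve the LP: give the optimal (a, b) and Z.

a = 0, b = 46/9, maximum Z = 46/3

Extreme points and Z = -5a + 3b:
  (0, 0) → Z = 0
  (0, 46/9) → Z = 46/3
  (23/3, 0) → Z = -115/3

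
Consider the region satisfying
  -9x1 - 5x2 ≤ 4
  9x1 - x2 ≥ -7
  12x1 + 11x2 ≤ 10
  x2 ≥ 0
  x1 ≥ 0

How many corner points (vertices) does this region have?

3

Intersecting each pair of boundary lines and keeping only the points that satisfy every inequality leaves:
  (5/6, 0)
  (0, 10/11)
  (0, 0)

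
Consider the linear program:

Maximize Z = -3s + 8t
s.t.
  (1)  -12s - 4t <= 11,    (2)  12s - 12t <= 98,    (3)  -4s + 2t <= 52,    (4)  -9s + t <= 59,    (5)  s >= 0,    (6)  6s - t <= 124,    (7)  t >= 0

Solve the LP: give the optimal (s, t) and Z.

s = 75/2, t = 101, maximum Z = 1391/2

Corner points and Z = -3s + 8t:
  (139/6, 15) → Z = 101/2
  (49/6, 0) → Z = -49/2
  (0, 26) → Z = 208
  (75/2, 101) → Z = 1391/2
  (0, 0) → Z = 0

The optimum lies where -4s + 2t = 52 and 6s - t = 124.
Solving simultaneously gives s = 75/2, t = 101.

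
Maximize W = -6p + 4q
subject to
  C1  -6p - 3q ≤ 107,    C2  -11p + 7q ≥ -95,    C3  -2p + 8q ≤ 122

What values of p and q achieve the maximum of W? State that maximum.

p = -611/27, q = 259/27, maximum W = 4702/27

Corner points and W = -6p + 4q:
  (-464/75, -1747/75) → W = -4204/75
  (-611/27, 259/27) → W = 4702/27
  (807/37, 766/37) → W = -1778/37

At the optimal vertex, -6p - 3q = 107 and -2p + 8q = 122.
Solving simultaneously gives p = -611/27, q = 259/27.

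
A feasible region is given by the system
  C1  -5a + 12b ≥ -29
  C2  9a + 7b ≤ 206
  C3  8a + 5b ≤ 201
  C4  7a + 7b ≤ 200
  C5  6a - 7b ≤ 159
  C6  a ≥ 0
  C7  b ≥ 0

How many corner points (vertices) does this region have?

5

Pairwise boundary intersections that survive every other constraint:
  (2675/143, 769/143)
  (29/5, 0)
  (3, 179/7)
  (0, 200/7)
  (0, 0)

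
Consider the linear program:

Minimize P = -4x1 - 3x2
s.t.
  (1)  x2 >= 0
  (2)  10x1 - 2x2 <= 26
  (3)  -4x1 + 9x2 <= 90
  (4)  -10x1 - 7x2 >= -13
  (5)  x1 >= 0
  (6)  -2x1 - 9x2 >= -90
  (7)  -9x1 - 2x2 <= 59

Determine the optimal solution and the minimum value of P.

x1 = 0, x2 = 13/7, minimum P = -39/7

Vertices and P = -4x1 - 3x2:
  (13/10, 0) → P = -26/5
  (0, 0) → P = 0
  (0, 13/7) → P = -39/7

The optimum lies where -10x1 - 7x2 = -13 and x1 = 0.
Solving simultaneously gives x1 = 0, x2 = 13/7.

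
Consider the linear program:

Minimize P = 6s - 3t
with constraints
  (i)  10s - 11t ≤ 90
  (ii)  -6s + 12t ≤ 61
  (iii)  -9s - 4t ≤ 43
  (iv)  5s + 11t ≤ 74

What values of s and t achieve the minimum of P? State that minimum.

s = -190/33, t = 97/44, minimum P = -1811/44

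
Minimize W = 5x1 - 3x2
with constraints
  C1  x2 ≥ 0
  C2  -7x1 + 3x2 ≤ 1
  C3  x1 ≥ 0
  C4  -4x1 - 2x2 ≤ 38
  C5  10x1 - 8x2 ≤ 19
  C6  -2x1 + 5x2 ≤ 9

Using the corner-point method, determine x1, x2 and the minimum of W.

x1 = 22/29, x2 = 61/29, minimum W = -73/29

Vertices and W = 5x1 - 3x2:
  (0, 0) → W = 0
  (19/10, 0) → W = 19/2
  (0, 1/3) → W = -1
  (22/29, 61/29) → W = -73/29
  (167/34, 64/17) → W = 451/34

The binding constraints are -7x1 + 3x2 = 1 and -2x1 + 5x2 = 9.
Solving simultaneously gives x1 = 22/29, x2 = 61/29.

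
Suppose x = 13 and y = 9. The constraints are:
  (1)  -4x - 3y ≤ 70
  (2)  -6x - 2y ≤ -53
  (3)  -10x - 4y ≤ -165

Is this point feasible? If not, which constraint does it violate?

feasible

(1): -79 ≤ 70 ✓
(2): -96 ≤ -53 ✓
(3): -166 ≤ -165 ✓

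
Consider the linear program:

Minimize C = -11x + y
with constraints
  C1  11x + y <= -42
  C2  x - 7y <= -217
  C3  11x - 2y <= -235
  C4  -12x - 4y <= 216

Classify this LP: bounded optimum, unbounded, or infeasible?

Extreme points and C = -11x + y:
  (-29/3, 193/3) → C = 512/3
  (-1211/75, 2152/75) → C = 15473/75
  (-595/22, 597/22) → C = 3571/11
The feasible region has finitely many vertices and no improving ray; the minimum is 512/3 at (-29/3, 193/3).

bounded optimum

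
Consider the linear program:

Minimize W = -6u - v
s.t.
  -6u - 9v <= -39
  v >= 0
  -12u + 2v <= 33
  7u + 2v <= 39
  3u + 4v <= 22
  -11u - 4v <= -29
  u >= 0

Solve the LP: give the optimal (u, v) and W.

Extreme points and W = -6u - v:
  (91/17, 13/17) → W = -559/17
  (7/5, 17/5) → W = -59/5
  (56/11, 37/22) → W = -709/22
  (7/8, 155/32) → W = -323/32

u = 91/17, v = 13/17, minimum W = -559/17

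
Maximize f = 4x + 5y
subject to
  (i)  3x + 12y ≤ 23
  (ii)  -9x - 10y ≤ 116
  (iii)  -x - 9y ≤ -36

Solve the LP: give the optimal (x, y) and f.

Extreme points and f = 4x + 5y:
  (-811/39, 185/26) → f = -3713/78
  (-15, 17/3) → f = -95/3
  (-1404/71, 440/71) → f = -3416/71

The optimum lies where 3x + 12y = 23 and -x - 9y = -36.
Solving simultaneously gives x = -15, y = 17/3.

x = -15, y = 17/3, maximum f = -95/3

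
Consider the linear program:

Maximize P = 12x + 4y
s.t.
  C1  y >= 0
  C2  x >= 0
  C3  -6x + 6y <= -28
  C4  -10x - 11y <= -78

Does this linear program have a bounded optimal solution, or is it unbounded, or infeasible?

From the feasible point (39/5, 0), moving in the direction (6, 6) keeps every constraint satisfied while P increases without bound.

unbounded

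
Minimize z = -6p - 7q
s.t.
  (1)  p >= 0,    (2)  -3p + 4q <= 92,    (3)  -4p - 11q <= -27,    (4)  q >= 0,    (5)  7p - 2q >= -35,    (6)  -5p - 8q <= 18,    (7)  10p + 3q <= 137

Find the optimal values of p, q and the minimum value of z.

Extreme points and z = -6p - 7q:
  (0, 27/11) → z = -189/11
  (0, 35/2) → z = -245/2
  (2, 49/2) → z = -367/2
  (272/49, 1331/49) → z = -10949/49
  (27/4, 0) → z = -81/2
  (137/10, 0) → z = -411/5

At the optimal vertex, -3p + 4q = 92 and 10p + 3q = 137.
Solving simultaneously gives p = 272/49, q = 1331/49.

p = 272/49, q = 1331/49, minimum z = -10949/49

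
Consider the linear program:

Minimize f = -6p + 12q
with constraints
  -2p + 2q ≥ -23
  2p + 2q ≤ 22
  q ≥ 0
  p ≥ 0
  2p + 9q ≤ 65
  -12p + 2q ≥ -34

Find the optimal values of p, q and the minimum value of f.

Vertices and f = -6p + 12q:
  (0, 0) → f = 0
  (17/6, 0) → f = -17
  (0, 65/9) → f = 260/3
  (109/28, 89/14) → f = 741/14

The binding constraints are q = 0 and -12p + 2q = -34.
Solving simultaneously gives p = 17/6, q = 0.

p = 17/6, q = 0, minimum f = -17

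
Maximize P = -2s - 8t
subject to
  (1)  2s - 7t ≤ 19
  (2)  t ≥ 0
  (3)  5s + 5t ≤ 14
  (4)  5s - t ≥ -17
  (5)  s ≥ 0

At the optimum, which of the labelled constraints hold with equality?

Corner points and P = -2s - 8t:
  (14/5, 0) → P = -28/5
  (0, 0) → P = 0
  (0, 14/5) → P = -112/5

The maximum is at (0, 0). Substituting into each constraint, equality holds for (2) and (5); the remaining constraints have slack.

(2) and (5)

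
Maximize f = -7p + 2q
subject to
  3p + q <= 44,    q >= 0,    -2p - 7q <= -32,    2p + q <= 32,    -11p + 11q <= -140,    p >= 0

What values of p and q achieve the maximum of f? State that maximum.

Vertices and f = -7p + 2q:
  (276/19, 8/19) → f = -1916/19
  (156/11, 16/11) → f = -1060/11
  (148/11, 8/11) → f = -1020/11

p = 148/11, q = 8/11, maximum f = -1020/11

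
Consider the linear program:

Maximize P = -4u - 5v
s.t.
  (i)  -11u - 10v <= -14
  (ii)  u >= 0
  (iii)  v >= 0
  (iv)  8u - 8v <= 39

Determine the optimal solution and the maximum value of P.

Vertices and P = -4u - 5v:
  (0, 7/5) → P = -7
  (14/11, 0) → P = -56/11
  (39/8, 0) → P = -39/2
The feasible region is unbounded (it extends along (0, 1), (1, 1)), but P strictly decreases along every unbounded feasible direction, so there is no improving ray and the maximum is attained at a vertex.

At the optimal vertex, -11u - 10v = -14 and v = 0.
Solving simultaneously gives u = 14/11, v = 0.

u = 14/11, v = 0, maximum P = -56/11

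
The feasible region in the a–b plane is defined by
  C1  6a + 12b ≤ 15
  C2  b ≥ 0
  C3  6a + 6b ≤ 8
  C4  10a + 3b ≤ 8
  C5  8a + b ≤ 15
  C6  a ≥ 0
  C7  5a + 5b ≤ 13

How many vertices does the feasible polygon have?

Of the 20 pairwise boundary intersections, those satisfying every inequality are:
  (1/6, 7/6)
  (0, 5/4)
  (4/5, 0)
  (0, 0)
  (4/7, 16/21)

5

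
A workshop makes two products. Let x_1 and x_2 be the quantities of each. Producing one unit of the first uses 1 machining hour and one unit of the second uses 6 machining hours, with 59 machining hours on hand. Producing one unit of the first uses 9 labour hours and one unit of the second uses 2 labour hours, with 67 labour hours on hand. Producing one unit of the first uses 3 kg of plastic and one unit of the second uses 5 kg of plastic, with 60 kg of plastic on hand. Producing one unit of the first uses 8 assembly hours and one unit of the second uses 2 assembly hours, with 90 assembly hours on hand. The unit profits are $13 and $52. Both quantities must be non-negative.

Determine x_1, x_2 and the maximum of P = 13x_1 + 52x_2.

Extreme points and P = 13x_1 + 52x_2:
  (0, 0) → P = 0
  (0, 59/6) → P = 1534/3
  (67/9, 0) → P = 871/9
  (5, 9) → P = 533
  (215/39, 113/13) → P = 1571/3

x_1 = 5, x_2 = 9, maximum P = 533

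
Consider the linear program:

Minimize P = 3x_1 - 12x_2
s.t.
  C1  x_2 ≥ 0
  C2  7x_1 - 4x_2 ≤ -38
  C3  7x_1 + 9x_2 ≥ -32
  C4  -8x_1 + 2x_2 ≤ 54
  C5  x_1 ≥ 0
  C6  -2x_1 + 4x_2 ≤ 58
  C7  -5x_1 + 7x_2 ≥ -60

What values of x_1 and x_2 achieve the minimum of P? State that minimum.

Corner points and P = 3x_1 - 12x_2:
  (0, 19/2) → P = -114
  (4, 33/2) → P = -186
  (0, 29/2) → P = -174

The binding constraints are 7x_1 - 4x_2 = -38 and -2x_1 + 4x_2 = 58.
Solving simultaneously gives x_1 = 4, x_2 = 33/2.

x_1 = 4, x_2 = 33/2, minimum P = -186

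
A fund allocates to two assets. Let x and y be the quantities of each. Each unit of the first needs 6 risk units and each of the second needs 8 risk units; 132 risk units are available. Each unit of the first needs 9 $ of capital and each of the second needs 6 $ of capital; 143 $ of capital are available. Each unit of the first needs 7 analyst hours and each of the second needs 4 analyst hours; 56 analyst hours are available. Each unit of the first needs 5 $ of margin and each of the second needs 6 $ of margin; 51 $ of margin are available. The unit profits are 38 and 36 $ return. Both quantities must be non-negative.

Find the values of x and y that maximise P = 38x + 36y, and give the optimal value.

x = 6, y = 7/2, maximum P = 354

Corner points and P = 38x + 36y:
  (0, 0) → P = 0
  (0, 17/2) → P = 306
  (8, 0) → P = 304
  (6, 7/2) → P = 354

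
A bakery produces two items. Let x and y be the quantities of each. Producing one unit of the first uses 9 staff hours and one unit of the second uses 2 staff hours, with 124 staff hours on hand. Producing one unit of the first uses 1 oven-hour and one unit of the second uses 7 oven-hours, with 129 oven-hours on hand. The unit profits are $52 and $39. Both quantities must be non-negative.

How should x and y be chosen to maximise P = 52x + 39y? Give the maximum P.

Corner points and P = 52x + 39y:
  (0, 0) → P = 0
  (0, 129/7) → P = 5031/7
  (124/9, 0) → P = 6448/9
  (10, 17) → P = 1183

The binding constraints are 9x + 2y = 124 and x + 7y = 129.
Solving simultaneously gives x = 10, y = 17.

x = 10, y = 17, maximum P = 1183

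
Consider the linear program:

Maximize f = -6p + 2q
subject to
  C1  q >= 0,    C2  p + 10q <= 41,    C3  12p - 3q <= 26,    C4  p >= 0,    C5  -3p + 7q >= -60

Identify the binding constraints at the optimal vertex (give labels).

Extreme points and f = -6p + 2q:
  (13/6, 0) → f = -13
  (0, 0) → f = 0
  (383/123, 466/123) → f = -1366/123
  (0, 41/10) → f = 41/5

The maximum is at (0, 41/10). Substituting into each constraint, equality holds for C2 and C4; the remaining constraints have slack.

C2 and C4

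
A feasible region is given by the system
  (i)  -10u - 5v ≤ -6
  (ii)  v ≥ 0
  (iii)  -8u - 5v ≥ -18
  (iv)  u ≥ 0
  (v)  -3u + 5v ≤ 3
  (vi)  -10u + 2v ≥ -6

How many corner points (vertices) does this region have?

3

The feasible vertices (each the meet of two boundaries and inside every other half-plane) are:
  (3/5, 0)
  (3/13, 48/65)
  (9/11, 12/11)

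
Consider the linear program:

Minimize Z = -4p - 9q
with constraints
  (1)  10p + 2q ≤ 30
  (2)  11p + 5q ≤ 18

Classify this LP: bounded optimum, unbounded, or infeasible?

From the feasible point (57/14, -75/14), moving in the direction (-5, 11) keeps every constraint satisfied while Z decreases without bound.

unbounded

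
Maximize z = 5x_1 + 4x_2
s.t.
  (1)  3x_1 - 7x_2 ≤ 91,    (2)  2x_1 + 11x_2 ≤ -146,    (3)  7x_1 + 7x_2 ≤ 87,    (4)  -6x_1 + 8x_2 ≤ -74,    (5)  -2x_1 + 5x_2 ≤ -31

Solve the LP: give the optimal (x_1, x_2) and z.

x_1 = -21/47, x_2 = -620/47, maximum z = -55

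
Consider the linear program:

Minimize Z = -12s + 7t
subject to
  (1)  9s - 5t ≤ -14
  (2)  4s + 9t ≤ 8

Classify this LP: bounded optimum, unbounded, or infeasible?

From the feasible point (-86/101, 128/101), moving in the direction (-5, -9) keeps every constraint satisfied while Z decreases without bound.

unbounded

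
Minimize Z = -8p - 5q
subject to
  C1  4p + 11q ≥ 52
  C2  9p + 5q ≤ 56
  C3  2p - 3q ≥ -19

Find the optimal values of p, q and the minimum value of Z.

The optimum lies where 9p + 5q = 56 and 2p - 3q = -19.
Solving simultaneously gives p = 73/37, q = 283/37.

p = 73/37, q = 283/37, minimum Z = -1999/37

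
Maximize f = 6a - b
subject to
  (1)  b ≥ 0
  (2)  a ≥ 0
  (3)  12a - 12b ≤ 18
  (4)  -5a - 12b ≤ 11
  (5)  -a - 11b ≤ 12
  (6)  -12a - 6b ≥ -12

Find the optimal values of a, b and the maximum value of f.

a = 1, b = 0, maximum f = 6

Feasible corners and f = 6a - b:
  (0, 0) → f = 0
  (1, 0) → f = 6
  (0, 2) → f = -2

At the optimal vertex, b = 0 and -12a - 6b = -12.
Solving simultaneously gives a = 1, b = 0.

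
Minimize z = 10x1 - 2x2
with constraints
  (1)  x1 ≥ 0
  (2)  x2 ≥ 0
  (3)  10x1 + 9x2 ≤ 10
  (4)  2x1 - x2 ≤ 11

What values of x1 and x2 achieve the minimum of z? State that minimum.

Extreme points and z = 10x1 - 2x2:
  (0, 0) → z = 0
  (0, 10/9) → z = -20/9
  (1, 0) → z = 10

x1 = 0, x2 = 10/9, minimum z = -20/9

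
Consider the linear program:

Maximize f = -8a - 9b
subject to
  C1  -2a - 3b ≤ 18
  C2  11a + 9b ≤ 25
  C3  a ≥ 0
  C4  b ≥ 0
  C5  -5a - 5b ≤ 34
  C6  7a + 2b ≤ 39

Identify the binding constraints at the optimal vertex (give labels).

Vertices and f = -8a - 9b:
  (0, 25/9) → f = -25
  (25/11, 0) → f = -200/11
  (0, 0) → f = 0

The maximum is at (0, 0). Substituting into each constraint, equality holds for C3 and C4; the remaining constraints have slack.

C3 and C4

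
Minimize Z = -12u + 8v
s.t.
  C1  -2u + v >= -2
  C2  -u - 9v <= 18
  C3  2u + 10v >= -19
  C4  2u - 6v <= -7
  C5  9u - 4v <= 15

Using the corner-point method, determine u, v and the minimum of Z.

Corner points and Z = -12u + 8v:
  (19/10, 9/5) → Z = -42/5
  (7, 12) → Z = 12
  (-23/4, -3/4) → Z = 63
The feasible region is unbounded (it extends along (4, 9), (-5, 1)), but Z strictly increases along every unbounded feasible direction, so there is no improving ray and the minimum is attained at a vertex.

u = 19/10, v = 9/5, minimum Z = -42/5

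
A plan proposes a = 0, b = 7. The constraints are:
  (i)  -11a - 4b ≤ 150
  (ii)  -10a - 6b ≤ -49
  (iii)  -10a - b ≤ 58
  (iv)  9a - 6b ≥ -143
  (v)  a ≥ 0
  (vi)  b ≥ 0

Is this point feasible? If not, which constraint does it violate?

not feasible — violates (ii)

Constraint (ii): -10a - 6b = -42, which is not ≤ -49. All other constraints are satisfied.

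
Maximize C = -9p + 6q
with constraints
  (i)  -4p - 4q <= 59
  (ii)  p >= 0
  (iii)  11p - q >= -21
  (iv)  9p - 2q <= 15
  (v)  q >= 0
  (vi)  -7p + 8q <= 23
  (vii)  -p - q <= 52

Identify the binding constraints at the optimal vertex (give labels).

(ii) and (vi)

Corner points and C = -9p + 6q:
  (0, 0) → C = 0
  (0, 23/8) → C = 69/4
  (5/3, 0) → C = -15
  (83/29, 156/29) → C = 189/29

The maximum is at (0, 23/8). Substituting into each constraint, equality holds for (ii) and (vi); the remaining constraints have slack.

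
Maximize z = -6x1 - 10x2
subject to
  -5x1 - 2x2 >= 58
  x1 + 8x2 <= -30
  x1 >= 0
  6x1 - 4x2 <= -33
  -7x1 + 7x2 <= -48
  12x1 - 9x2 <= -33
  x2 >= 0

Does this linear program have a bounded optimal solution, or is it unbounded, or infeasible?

infeasible

The boundaries 12x1 - 9x2 = -33 and x2 = 0 meet at (-11/4, 0), but that point violates -5x1 - 2x2 ≥ 58. Every candidate vertex is excluded by some other constraint, so the feasible region is empty.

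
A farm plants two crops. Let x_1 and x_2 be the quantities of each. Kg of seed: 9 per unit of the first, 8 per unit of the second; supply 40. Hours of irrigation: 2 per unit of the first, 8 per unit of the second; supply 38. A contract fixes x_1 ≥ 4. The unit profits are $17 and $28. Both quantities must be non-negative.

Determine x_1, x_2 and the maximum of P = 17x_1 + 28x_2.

x_1 = 4, x_2 = 1/2, maximum P = 82

The binding constraints are 9x_1 + 8x_2 = 40 and x_1 = 4.
Solving simultaneously gives x_1 = 4, x_2 = 1/2.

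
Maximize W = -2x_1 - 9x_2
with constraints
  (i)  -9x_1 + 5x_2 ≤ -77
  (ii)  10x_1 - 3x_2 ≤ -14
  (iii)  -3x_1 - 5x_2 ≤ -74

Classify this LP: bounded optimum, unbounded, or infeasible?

The boundaries -9x_1 + 5x_2 = -77 and 10x_1 - 3x_2 = -14 meet at (-301/23, -896/23), but that point violates -3x_1 - 5x_2 ≤ -74. Every candidate vertex is excluded by some other constraint, so the feasible region is empty.

infeasible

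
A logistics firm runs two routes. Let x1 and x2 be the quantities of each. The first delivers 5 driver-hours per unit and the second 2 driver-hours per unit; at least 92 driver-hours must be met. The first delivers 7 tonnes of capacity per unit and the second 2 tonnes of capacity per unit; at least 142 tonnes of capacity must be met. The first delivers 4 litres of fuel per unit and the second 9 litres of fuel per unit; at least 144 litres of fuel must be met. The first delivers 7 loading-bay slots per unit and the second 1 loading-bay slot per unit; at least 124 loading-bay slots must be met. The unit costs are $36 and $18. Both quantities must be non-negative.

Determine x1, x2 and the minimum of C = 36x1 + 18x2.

The feasible region is unbounded (it extends along (0, 1), (1, 0)), but C strictly increases along every unbounded feasible direction, so there is no improving ray and the minimum is attained at a vertex.

The optimum lies where 7x1 + 2x2 = 142 and 4x1 + 9x2 = 144.
Solving simultaneously gives x1 = 18, x2 = 8.

x1 = 18, x2 = 8, minimum C = 792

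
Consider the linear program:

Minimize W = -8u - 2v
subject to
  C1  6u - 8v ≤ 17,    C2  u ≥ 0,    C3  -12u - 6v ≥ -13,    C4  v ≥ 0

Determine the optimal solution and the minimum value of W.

u = 13/12, v = 0, minimum W = -26/3

The optimum lies where -12u - 6v = -13 and v = 0.
Solving simultaneously gives u = 13/12, v = 0.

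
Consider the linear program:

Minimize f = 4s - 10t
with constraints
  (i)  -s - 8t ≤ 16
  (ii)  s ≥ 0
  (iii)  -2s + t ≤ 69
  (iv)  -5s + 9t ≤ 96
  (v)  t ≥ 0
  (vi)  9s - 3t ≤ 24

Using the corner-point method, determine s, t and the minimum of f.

s = 84/11, t = 164/11, minimum f = -1304/11

Extreme points and f = 4s - 10t:
  (0, 32/3) → f = -320/3
  (0, 0) → f = 0
  (84/11, 164/11) → f = -1304/11
  (8/3, 0) → f = 32/3

The optimum lies where -5s + 9t = 96 and 9s - 3t = 24.
Solving simultaneously gives s = 84/11, t = 164/11.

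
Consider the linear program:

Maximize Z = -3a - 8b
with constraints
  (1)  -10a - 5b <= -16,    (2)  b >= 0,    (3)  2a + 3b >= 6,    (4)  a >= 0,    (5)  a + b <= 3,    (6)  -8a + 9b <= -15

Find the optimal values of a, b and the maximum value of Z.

Vertices and Z = -3a - 8b:
  (3, 0) → Z = -9
  (33/14, 3/7) → Z = -21/2
  (42/17, 9/17) → Z = -198/17

a = 3, b = 0, maximum Z = -9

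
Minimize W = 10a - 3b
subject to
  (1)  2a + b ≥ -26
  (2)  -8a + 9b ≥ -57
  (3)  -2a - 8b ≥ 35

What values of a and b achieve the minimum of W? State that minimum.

At the optimal vertex, 2a + b = -26 and -2a - 8b = 35.
Solving simultaneously gives a = -173/14, b = -9/7.

a = -173/14, b = -9/7, minimum W = -838/7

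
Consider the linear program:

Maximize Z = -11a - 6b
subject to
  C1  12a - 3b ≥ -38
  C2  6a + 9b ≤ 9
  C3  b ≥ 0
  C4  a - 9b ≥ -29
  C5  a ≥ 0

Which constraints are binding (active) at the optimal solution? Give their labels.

C3 and C5

Corner points and Z = -11a - 6b:
  (3/2, 0) → Z = -33/2
  (0, 1) → Z = -6
  (0, 0) → Z = 0

The maximum is at (0, 0). Substituting into each constraint, equality holds for C3 and C5; the remaining constraints have slack.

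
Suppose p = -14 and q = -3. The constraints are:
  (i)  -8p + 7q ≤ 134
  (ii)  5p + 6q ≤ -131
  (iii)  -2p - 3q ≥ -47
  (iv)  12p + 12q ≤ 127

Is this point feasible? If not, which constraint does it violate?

Constraint (ii): 5p + 6q = -88, which is not ≤ -131. All other constraints are satisfied.

not feasible — violates (ii)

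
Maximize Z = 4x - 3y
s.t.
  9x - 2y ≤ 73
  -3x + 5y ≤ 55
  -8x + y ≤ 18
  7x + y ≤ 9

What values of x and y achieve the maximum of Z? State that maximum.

x = -109/7, y = -746/7, maximum Z = 1802/7

Corner points and Z = 4x - 3y:
  (-109/7, -746/7) → Z = 1802/7
  (91/23, -430/23) → Z = 1654/23
  (-35/37, 386/37) → Z = -1298/37
  (-5/19, 206/19) → Z = -638/19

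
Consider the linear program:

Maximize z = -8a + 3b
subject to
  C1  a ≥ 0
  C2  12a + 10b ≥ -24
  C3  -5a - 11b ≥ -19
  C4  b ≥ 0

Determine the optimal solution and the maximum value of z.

Extreme points and z = -8a + 3b:
  (0, 19/11) → z = 57/11
  (0, 0) → z = 0
  (19/5, 0) → z = -152/5

a = 0, b = 19/11, maximum z = 57/11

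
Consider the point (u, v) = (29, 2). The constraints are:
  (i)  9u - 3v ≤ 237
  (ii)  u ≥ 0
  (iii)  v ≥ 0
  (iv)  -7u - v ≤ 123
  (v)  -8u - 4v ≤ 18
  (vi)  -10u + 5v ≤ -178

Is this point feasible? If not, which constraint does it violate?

not feasible — violates (i)

Constraint (i): 9u - 3v = 255, which is not ≤ 237. All other constraints are satisfied.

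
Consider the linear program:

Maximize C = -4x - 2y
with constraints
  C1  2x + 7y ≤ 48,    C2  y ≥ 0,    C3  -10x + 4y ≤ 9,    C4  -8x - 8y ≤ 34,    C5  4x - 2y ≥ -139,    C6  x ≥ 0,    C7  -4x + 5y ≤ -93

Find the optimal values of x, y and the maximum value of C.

Feasible corners and C = -4x - 2y:
  (24, 0) → C = -96
  (891/38, 3/19) → C = -1788/19
  (93/4, 0) → C = -93

The binding constraints are y = 0 and -4x + 5y = -93.
Solving simultaneously gives x = 93/4, y = 0.

x = 93/4, y = 0, maximum C = -93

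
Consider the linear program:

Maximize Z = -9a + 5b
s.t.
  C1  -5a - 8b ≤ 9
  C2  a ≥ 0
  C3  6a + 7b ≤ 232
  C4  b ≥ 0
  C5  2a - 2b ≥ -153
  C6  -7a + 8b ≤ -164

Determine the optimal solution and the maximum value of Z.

a = 164/7, b = 0, maximum Z = -1476/7

Extreme points and Z = -9a + 5b:
  (116/3, 0) → Z = -348
  (3004/97, 640/97) → Z = -23836/97
  (164/7, 0) → Z = -1476/7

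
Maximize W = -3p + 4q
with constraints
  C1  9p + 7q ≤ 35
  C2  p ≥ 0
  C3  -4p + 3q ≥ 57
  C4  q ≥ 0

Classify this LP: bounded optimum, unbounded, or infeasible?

The boundaries 9p + 7q = 35 and p = 0 meet at (0, 5), but that point violates -4p + 3q ≥ 57. Every candidate vertex is excluded by some other constraint, so the feasible region is empty.

infeasible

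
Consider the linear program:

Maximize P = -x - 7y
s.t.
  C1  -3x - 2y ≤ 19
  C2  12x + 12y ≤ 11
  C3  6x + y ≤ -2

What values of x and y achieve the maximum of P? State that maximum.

x = 5/3, y = -12, maximum P = 247/3

Corner points and P = -x - 7y:
  (-125/6, 87/4) → P = -1577/12
  (5/3, -12) → P = 247/3
  (-7/12, 3/2) → P = -119/12

The binding constraints are -3x - 2y = 19 and 6x + y = -2.
Solving simultaneously gives x = 5/3, y = -12.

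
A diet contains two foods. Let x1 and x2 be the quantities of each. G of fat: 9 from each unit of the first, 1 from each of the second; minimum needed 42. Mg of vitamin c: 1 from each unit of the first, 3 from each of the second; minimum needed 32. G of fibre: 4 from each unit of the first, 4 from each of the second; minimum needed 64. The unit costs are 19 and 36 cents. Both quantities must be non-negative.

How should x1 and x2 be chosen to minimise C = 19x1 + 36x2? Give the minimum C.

x1 = 8, x2 = 8, minimum C = 440

Vertices and C = 19x1 + 36x2:
  (0, 42) → C = 1512
  (32, 0) → C = 608
  (13/4, 51/4) → C = 2083/4
  (8, 8) → C = 440
The feasible region is unbounded (it extends along (0, 1), (1, 0)), but C strictly increases along every unbounded feasible direction, so there is no improving ray and the minimum is attained at a vertex.

The binding constraints are x1 + 3x2 = 32 and 4x1 + 4x2 = 64.
Solving simultaneously gives x1 = 8, x2 = 8.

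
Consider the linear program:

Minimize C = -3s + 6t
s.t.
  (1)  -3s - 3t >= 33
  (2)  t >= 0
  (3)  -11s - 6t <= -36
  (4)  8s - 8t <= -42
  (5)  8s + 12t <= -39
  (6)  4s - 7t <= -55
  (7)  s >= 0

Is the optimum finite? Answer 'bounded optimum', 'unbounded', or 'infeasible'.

infeasible

The boundaries 4s - 7t = -55 and s = 0 meet at (0, 55/7), but that point violates -3s - 3t ≥ 33. Every candidate vertex is excluded by some other constraint, so the feasible region is empty.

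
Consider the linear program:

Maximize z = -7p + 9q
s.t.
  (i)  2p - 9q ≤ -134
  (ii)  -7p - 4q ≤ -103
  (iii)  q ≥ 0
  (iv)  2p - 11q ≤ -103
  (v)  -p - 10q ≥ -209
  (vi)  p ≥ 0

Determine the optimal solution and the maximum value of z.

p = 97/33, q = 680/33, maximum z = 5441/33

Feasible corners and z = -7p + 9q:
  (391/71, 1144/71) → z = 7559/71
  (541/29, 552/29) → z = 1181/29
  (97/33, 680/33) → z = 5441/33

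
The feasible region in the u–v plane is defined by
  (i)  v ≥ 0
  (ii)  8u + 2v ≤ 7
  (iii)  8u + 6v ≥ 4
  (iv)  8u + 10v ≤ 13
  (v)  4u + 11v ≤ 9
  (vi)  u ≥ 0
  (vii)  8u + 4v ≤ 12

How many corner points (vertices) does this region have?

5

Intersecting each pair of boundary lines and keeping only the points that satisfy every inequality leaves:
  (7/8, 0)
  (1/2, 0)
  (59/80, 11/20)
  (0, 2/3)
  (0, 9/11)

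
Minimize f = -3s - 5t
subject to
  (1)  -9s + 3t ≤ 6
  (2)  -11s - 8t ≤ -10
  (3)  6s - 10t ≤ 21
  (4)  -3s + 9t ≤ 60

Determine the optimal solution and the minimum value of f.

Vertices and f = -3s - 5t:
  (-6/35, 52/35) → f = -242/35
  (7/4, 29/4) → f = -83/2
  (134/79, -171/158) → f = 51/158
  (263/8, 141/8) → f = -747/4

s = 263/8, t = 141/8, minimum f = -747/4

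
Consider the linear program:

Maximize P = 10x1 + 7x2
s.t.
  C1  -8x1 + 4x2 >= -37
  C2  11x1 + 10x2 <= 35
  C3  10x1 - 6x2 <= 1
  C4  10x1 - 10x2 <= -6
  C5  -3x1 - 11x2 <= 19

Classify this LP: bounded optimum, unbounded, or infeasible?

Vertices and P = 10x1 + 7x2:
  (110/83, 339/166) → P = 4573/166
  (23/20, 7/4) → P = 95/4
  (-64/35, -43/35) → P = -941/35
The feasible region has finitely many vertices and no improving ray; the maximum is 4573/166 at (110/83, 339/166).

bounded optimum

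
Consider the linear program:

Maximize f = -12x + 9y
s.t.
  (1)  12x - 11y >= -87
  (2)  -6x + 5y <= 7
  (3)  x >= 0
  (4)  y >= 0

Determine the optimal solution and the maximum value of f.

Feasible corners and f = -12x + 9y:
  (179/3, 73) → f = -59
  (0, 7/5) → f = 63/5
  (0, 0) → f = 0
The feasible region is unbounded (it extends along (11, 12), (1, 0)), but f strictly decreases along every unbounded feasible direction, so there is no improving ray and the maximum is attained at a vertex.

x = 0, y = 7/5, maximum f = 63/5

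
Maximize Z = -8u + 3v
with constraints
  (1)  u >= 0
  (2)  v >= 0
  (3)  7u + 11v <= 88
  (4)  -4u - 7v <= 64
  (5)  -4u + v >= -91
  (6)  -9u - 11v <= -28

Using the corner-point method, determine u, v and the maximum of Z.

Feasible corners and Z = -8u + 3v:
  (0, 8) → Z = 24
  (0, 28/11) → Z = 84/11
  (88/7, 0) → Z = -704/7
  (28/9, 0) → Z = -224/9

u = 0, v = 8, maximum Z = 24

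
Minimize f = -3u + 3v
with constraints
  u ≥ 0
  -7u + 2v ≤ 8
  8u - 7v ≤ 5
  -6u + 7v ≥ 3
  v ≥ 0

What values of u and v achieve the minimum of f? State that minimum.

u = 4, v = 27/7, minimum f = -3/7

Vertices and f = -3u + 3v:
  (0, 4) → f = 12
  (0, 3/7) → f = 9/7
  (4, 27/7) → f = -3/7
The feasible region is unbounded (it extends along (2, 7), (7, 8)), but f strictly increases along every unbounded feasible direction, so there is no improving ray and the minimum is attained at a vertex.

At the optimal vertex, 8u - 7v = 5 and -6u + 7v = 3.
Solving simultaneously gives u = 4, v = 27/7.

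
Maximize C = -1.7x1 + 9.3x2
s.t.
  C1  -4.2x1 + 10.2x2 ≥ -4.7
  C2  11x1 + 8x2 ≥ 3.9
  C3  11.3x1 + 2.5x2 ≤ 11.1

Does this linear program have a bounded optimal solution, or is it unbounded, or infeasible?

unbounded

From the feasible point (3869/7290, -883/3645), moving in the direction (-2.5, 11.3) keeps every constraint satisfied while C increases without bound.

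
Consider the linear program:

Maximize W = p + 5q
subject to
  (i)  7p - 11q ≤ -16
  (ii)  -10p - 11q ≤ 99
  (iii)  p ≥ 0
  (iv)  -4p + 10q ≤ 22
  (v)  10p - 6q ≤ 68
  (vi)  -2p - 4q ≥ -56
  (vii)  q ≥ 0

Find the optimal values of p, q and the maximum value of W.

p = 41/13, q = 45/13, maximum W = 266/13

Extreme points and W = p + 5q:
  (0, 16/11) → W = 80/11
  (41/13, 45/13) → W = 266/13
  (0, 11/5) → W = 11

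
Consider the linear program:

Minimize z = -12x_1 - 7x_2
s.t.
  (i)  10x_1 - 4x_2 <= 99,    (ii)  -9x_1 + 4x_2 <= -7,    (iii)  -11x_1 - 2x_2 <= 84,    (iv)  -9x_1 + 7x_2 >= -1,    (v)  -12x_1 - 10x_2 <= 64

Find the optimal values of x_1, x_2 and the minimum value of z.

x_1 = 92, x_2 = 821/4, minimum z = -10163/4

Extreme points and z = -12x_1 - 7x_2:
  (92, 821/4) → z = -10163/4
  (689/34, 881/34) → z = -14435/34
  (5/3, 2) → z = -34

The optimum lies where 10x_1 - 4x_2 = 99 and -9x_1 + 4x_2 = -7.
Solving simultaneously gives x_1 = 92, x_2 = 821/4.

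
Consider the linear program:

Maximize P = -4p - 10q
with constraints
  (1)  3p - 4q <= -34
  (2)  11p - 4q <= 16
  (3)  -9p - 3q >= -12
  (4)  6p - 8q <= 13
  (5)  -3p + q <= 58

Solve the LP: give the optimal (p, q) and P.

Extreme points and P = -4p - 10q:
  (-6/5, 38/5) → P = -356/5
  (-22, -8) → P = 168
  (-9, 31) → P = -274

p = -22, q = -8, maximum P = 168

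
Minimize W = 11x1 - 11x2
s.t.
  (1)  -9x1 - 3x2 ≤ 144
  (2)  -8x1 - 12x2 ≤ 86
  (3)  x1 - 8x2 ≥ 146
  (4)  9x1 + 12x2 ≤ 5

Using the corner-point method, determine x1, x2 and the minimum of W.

x1 = 14, x2 = -33/2, minimum W = 671/2

Extreme points and W = 11x1 - 11x2:
  (14, -33/2) → W = 671/2
  (91, -407/6) → W = 10483/6
  (64/3, -187/12) → W = 4873/12

The optimum lies where -8x1 - 12x2 = 86 and x1 - 8x2 = 146.
Solving simultaneously gives x1 = 14, x2 = -33/2.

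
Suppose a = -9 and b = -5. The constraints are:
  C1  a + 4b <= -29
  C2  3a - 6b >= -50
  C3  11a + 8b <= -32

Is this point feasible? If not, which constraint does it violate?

feasible

C1: -29 ≤ -29 ✓
C2: 3 ≥ -50 ✓
C3: -139 ≤ -32 ✓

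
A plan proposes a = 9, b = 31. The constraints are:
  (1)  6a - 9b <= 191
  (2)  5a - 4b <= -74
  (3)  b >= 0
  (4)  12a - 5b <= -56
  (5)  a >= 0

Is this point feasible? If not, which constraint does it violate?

Constraint (4): 12a - 5b = -47, which is not ≤ -56. All other constraints are satisfied.

not feasible — violates (4)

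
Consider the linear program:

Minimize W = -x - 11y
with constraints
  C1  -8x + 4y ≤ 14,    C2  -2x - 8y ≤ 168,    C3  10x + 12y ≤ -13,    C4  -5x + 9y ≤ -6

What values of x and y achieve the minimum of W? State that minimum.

x = -3/10, y = -5/6, minimum W = 142/15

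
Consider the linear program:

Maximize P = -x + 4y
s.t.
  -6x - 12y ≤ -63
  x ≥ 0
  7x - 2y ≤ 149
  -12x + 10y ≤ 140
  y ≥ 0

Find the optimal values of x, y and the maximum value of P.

x = 885/23, y = 1384/23, maximum P = 4651/23

Extreme points and P = -x + 4y:
  (0, 21/4) → P = 21
  (21/2, 0) → P = -21/2
  (0, 14) → P = 56
  (885/23, 1384/23) → P = 4651/23
  (149/7, 0) → P = -149/7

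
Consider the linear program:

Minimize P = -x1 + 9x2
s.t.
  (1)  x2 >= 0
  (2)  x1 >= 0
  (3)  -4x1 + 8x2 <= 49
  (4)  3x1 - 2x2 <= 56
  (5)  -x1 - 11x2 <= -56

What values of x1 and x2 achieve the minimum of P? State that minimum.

Corner points and P = -x1 + 9x2:
  (0, 49/8) → P = 441/8
  (0, 56/11) → P = 504/11
  (273/8, 371/16) → P = 2793/16
  (104/5, 16/5) → P = 8

x1 = 104/5, x2 = 16/5, minimum P = 8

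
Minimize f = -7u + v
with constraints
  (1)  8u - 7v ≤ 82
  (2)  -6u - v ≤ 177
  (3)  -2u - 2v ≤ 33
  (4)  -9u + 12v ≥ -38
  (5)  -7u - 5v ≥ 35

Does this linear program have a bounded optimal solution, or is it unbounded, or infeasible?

Corner points and f = -7u + v:
  (-321/10, 78/5) → f = 2403/10
  (-850/23, 1029/23) → f = 6979/23
  (-160/21, -373/42) → f = 1867/42
  (-230/129, -581/129) → f = 343/43
The feasible region has finitely many vertices and no improving ray; the minimum is 343/43 at (-230/129, -581/129).

bounded optimum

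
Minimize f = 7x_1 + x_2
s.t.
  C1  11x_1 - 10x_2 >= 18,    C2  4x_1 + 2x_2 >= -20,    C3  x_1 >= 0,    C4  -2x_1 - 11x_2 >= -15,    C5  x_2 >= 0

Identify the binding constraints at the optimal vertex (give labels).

Feasible corners and f = 7x_1 + x_2:
  (116/47, 43/47) → f = 855/47
  (18/11, 0) → f = 126/11
  (15/2, 0) → f = 105/2

The minimum is at (18/11, 0). Substituting into each constraint, equality holds for C1 and C5; the remaining constraints have slack.

C1 and C5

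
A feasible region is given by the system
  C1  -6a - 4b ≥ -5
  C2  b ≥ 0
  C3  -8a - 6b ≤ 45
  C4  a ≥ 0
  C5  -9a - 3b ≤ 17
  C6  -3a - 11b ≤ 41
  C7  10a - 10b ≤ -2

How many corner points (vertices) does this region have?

3

Intersecting each pair of boundary lines and keeping only the points that satisfy every inequality leaves:
  (0, 5/4)
  (21/50, 31/50)
  (0, 1/5)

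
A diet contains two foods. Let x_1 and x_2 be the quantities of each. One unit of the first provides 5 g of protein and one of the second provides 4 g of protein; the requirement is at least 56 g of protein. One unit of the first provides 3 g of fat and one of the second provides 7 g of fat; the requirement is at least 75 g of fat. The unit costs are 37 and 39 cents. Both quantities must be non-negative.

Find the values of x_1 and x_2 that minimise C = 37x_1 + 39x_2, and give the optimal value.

x_1 = 4, x_2 = 9, minimum C = 499

Feasible corners and C = 37x_1 + 39x_2:
  (0, 14) → C = 546
  (25, 0) → C = 925
  (4, 9) → C = 499
The feasible region is unbounded (it extends along (0, 1), (1, 0)), but C strictly increases along every unbounded feasible direction, so there is no improving ray and the minimum is attained at a vertex.

The optimum lies where 5x_1 + 4x_2 = 56 and 3x_1 + 7x_2 = 75.
Solving simultaneously gives x_1 = 4, x_2 = 9.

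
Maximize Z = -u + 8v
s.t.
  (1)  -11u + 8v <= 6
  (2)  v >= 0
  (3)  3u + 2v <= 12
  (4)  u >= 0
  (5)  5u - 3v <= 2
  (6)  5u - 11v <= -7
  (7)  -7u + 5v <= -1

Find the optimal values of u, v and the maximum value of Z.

Feasible corners and Z = -u + 8v:
  (43/40, 9/8) → Z = 317/40
  (7/4, 9/4) → Z = 65/4
  (23/26, 27/26) → Z = 193/26

u = 7/4, v = 9/4, maximum Z = 65/4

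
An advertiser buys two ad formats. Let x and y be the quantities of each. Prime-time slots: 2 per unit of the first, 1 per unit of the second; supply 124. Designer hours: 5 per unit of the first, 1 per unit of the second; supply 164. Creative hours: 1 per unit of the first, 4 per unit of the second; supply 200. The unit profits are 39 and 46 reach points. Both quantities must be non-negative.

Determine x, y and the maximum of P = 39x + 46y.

x = 24, y = 44, maximum P = 2960

Vertices and P = 39x + 46y:
  (0, 0) → P = 0
  (0, 50) → P = 2300
  (164/5, 0) → P = 6396/5
  (24, 44) → P = 2960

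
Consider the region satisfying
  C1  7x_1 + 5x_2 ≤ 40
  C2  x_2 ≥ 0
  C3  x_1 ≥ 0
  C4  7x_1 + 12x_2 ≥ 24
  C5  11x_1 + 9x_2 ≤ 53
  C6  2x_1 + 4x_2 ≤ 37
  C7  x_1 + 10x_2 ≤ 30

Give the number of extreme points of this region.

5

The feasible vertices (each the meet of two boundaries and inside every other half-plane) are:
  (24/7, 0)
  (53/11, 0)
  (0, 2)
  (0, 3)
  (260/101, 277/101)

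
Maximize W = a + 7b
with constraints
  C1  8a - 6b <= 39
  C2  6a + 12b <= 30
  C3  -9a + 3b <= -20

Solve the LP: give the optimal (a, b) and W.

a = 55/21, b = 25/21, maximum W = 230/21

Feasible corners and W = a + 7b:
  (54/11, 1/22) → W = 115/22
  (1/10, -191/30) → W = -667/15
  (55/21, 25/21) → W = 230/21

The binding constraints are 6a + 12b = 30 and -9a + 3b = -20.
Solving simultaneously gives a = 55/21, b = 25/21.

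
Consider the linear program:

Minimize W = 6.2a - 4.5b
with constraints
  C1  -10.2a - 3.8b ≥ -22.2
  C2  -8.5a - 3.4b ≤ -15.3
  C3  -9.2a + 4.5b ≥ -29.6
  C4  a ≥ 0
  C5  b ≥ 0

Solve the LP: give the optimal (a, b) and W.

The binding constraints are -10.2a - 3.8b = -22.2 and a = 0.
Solving simultaneously gives a = 0, b = 111/19.

a = 0, b = 111/19, minimum W = -999/38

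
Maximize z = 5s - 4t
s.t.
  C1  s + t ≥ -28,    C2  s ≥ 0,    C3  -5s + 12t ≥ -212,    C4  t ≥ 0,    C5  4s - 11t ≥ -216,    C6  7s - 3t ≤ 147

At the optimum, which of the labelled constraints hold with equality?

C4 and C6

Extreme points and z = 5s - 4t:
  (0, 0) → z = 0
  (0, 216/11) → z = -864/11
  (21, 0) → z = 105
  (453/13, 420/13) → z = 45

The maximum is at (21, 0). Substituting into each constraint, equality holds for C4 and C6; the remaining constraints have slack.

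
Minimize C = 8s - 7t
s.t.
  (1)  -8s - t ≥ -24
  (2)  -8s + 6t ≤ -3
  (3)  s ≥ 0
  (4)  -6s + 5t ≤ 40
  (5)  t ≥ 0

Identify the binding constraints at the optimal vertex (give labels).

(1) and (2)

Extreme points and C = 8s - 7t:
  (21/8, 3) → C = 0
  (3, 0) → C = 24
  (3/8, 0) → C = 3

The minimum is at (21/8, 3). Substituting into each constraint, equality holds for (1) and (2); the remaining constraints have slack.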